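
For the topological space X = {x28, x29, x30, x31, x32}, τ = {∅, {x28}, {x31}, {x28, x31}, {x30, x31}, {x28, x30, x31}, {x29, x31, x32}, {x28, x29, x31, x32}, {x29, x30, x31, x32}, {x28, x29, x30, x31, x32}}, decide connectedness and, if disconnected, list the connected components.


(X, τ) is disconnected; components = [{x28}, {x29, x30, x31, x32}].

Find clopen sets (U ∈ τ with X ∖ U ∈ τ):
  U = ∅, X ∖ U = {x28, x29, x30, x31, x32} — both open, so U is clopen.
  U = {x28}, X ∖ U = {x29, x30, x31, x32} — both open, so U is clopen.
  U = {x29, x30, x31, x32}, X ∖ U = {x28} — both open, so U is clopen.
  U = {x28, x29, x30, x31, x32}, X ∖ U = ∅ — both open, so U is clopen.
Nontrivial clopen(s) exist: e.g. {x28}. So (X, τ) is disconnected.
Compute connected components by grouping points that agree on all clopens:
  component: {x28}
  component: {x29, x30, x31, x32}


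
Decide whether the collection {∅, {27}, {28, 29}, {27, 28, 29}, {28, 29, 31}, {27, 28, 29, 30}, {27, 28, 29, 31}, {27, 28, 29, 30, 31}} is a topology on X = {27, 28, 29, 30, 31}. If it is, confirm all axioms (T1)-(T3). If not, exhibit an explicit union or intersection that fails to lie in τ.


τ IS a topology on X.

Axiom (T1): ∅ ∈ τ? Yes; X ∈ τ? Yes.
Axiom (T2/T3): check pairwise unions and intersections of members of τ.
All pairwise intersections and unions checked — each lies in τ. Therefore τ satisfies (T1), (T2), (T3): it IS a topology on X.


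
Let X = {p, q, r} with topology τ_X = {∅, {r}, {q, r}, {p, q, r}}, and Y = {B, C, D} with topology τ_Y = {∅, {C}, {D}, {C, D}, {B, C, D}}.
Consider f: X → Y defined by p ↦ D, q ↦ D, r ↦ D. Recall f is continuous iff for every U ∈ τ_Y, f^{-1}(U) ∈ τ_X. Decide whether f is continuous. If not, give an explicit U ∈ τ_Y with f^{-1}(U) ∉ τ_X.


f IS continuous.

Compute f^{-1}(U) for each U ∈ τ_Y:
  U = ∅: f^{-1}(U) = ∅ ∈ τ_X ✓.
  U = {C}: f^{-1}(U) = ∅ ∈ τ_X ✓.
  U = {D}: f^{-1}(U) = {p, q, r} ∈ τ_X ✓.
  U = {C, D}: f^{-1}(U) = {p, q, r} ∈ τ_X ✓.
  U = {B, C, D}: f^{-1}(U) = {p, q, r} ∈ τ_X ✓.
Every preimage lies in τ_X, so f IS continuous.


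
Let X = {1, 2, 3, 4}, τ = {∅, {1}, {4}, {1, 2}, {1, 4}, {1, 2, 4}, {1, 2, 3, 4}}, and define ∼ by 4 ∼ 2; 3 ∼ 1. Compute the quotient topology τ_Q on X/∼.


X/∼ = {[1=3], [2=4]}; |τ_Q| = 2.

Equivalence classes: [1=3], [2=4].
Quotient map π: X → X/∼ sends 1 ↦ [1=3], 2 ↦ [2=4], 3 ↦ [1=3], 4 ↦ [2=4].
For each subset V ⊆ X/∼, compute π^{-1}(V) ⊆ X and check whether π^{-1}(V) ∈ τ. V is open in τ_Q iff π^{-1}(V) ∈ τ.
  V = {}: π^{-1}(V) = ∅ ∈ τ ✓.
  V = {[1=3]}: π^{-1}(V) = {1, 3} ∉ τ ✗.
  V = {[2=4]}: π^{-1}(V) = {2, 4} ∉ τ ✗.
  V = {[1=3], [2=4]}: π^{-1}(V) = {1, 2, 3, 4} ∈ τ ✓.
Open sets in the quotient: τ_Q = {{}, {[1=3], [2=4]}} (2 elements).


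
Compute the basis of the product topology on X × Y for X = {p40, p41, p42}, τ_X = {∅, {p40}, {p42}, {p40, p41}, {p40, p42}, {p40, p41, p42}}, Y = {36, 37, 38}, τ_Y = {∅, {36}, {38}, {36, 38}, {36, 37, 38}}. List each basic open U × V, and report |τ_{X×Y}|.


Basis B = {∅ × ∅, {p40} × {36}, {p40} × {38}, {p42} × {36}, {p42} × {38}, {p40} × {36, 38}, {p40, p41} × {36}, {p40, p42} × {36}, {p40, p41} × {38}, {p40, p42} × {38}, {p42} × {36, 38}, {p40} × {36, 37, 38}, {p40, p41, p42} × {36}, {p40, p41, p42} × {38}, {p42} × {36, 37, 38}, {p40, p41} × {36, 38}, {p40, p42} × {36, 38}, {p40, p41} × {36, 37, 38}, {p40, p42} × {36, 37, 38}, {p40, p41, p42} × {36, 38}, {p40, p41, p42} × {36, 37, 38}}; |τ_{X×Y}| = 70.

Enumerate products U × V with U ∈ τ_X, V ∈ τ_Y (deduplicated):
  ∅ × ∅ = {} (∅)
  {p40} × {36} = {(p40,36)}
  {p40} × {38} = {(p40,38)}
  {p42} × {36} = {(p42,36)}
  {p42} × {38} = {(p42,38)}
  {p40} × {36, 38} = {(p40,36), (p40,38)}
  {p40, p41} × {36} = {(p40,36), (p41,36)}
  {p40, p42} × {36} = {(p40,36), (p42,36)}
  {p40, p41} × {38} = {(p40,38), (p41,38)}
  {p40, p42} × {38} = {(p40,38), (p42,38)}
  {p42} × {36, 38} = {(p42,36), (p42,38)}
  {p40} × {36, 37, 38} = {(p40,36), (p40,37), (p40,38)}
  {p40, p41, p42} × {36} = {(p40,36), (p41,36), (p42,36)}
  {p40, p41, p42} × {38} = {(p40,38), (p41,38), (p42,38)}
  {p42} × {36, 37, 38} = {(p42,36), (p42,37), (p42,38)}
  {p40, p41} × {36, 38} = {(p40,36), (p40,38), (p41,36), (p41,38)}
  {p40, p42} × {36, 38} = {(p40,36), (p40,38), (p42,36), (p42,38)}
  {p40, p41} × {36, 37, 38} = {(p40,36), (p40,37), (p40,38), (p41,36), (p41,37), (p41,38)}
  {p40, p42} × {36, 37, 38} = {(p40,36), (p40,37), (p40,38), (p42,36), (p42,37), (p42,38)}
  {p40, p41, p42} × {36, 38} = {(p40,36), (p40,38), (p41,36), (p41,38), (p42,36), (p42,38)}
  {p40, p41, p42} × {36, 37, 38} = {(p40,36), (p40,37), (p40,38), (p41,36), (p41,37), (p41,38), (p42,36), (p42,37), (p42,38)}
These 21 distinct sets form the basis B.
Close under arbitrary unions to get τ_{X×Y}; counting gives |τ_{X×Y}| = 70.


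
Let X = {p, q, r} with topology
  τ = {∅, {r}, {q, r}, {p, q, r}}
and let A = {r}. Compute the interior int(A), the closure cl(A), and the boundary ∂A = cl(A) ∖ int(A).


int(A) = {r}, cl(A) = {p, q, r}, ∂A = {p, q}.

Closed sets in (X, τ) are complements of opens:
  closed(X, τ) = {∅, {p}, {p, q}, {p, q, r}}.
int(A) = ⋃ {U ∈ τ : U ⊆ A}. Opens contained in A: ∅, {r}.
Taking the union of these: int(A) = {r}.
cl(A) = ⋂ {C closed : A ⊆ C}. Closed sets containing A: {p, q, r}.
Intersecting these: cl(A) = {p, q, r}.
∂A = cl(A) ∖ int(A) = {p, q, r} ∖ {r} = {p, q}.


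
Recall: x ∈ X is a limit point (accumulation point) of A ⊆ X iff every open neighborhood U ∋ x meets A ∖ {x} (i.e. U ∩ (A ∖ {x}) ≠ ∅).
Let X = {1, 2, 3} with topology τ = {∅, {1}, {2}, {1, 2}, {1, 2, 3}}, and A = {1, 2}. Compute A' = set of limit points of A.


A' = {3}

For each x ∈ X, list the open sets U ∈ τ with x ∈ U, then check whether U ∩ (A ∖ {x}) ≠ ∅ for every such U.
  x = 1: open {1} ∋ x has {1} ∩ (A ∖ {1}) = ∅, so x is NOT a limit point.
  x = 2: open {2} ∋ x has {2} ∩ (A ∖ {2}) = ∅, so x is NOT a limit point.
  x = 3: opens ∋ x are {1, 2, 3}; each meets A ∖ {3}, so x IS a limit point.
Collecting: A' = {3}.


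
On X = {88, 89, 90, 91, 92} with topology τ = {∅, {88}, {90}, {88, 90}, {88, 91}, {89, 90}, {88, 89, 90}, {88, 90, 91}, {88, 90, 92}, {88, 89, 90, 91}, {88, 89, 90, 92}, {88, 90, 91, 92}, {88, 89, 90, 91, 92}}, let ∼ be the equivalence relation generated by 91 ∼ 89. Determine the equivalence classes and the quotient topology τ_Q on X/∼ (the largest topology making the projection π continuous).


X/∼ = {[88], [89=91], [90], [92]}; |τ_Q| = 7.

Equivalence classes: [88], [89=91], [90], [92].
Quotient map π: X → X/∼ sends 88 ↦ [88], 89 ↦ [89=91], 90 ↦ [90], 91 ↦ [89=91], 92 ↦ [92].
For each subset V ⊆ X/∼, compute π^{-1}(V) ⊆ X and check whether π^{-1}(V) ∈ τ. V is open in τ_Q iff π^{-1}(V) ∈ τ.
  V = {}: π^{-1}(V) = ∅ ∈ τ ✓.
  V = {[88]}: π^{-1}(V) = {88} ∈ τ ✓.
  V = {[89=91]}: π^{-1}(V) = {89, 91} ∉ τ ✗.
  V = {[88], [89=91]}: π^{-1}(V) = {88, 89, 91} ∉ τ ✗.
  V = {[90]}: π^{-1}(V) = {90} ∈ τ ✓.
  V = {[88], [90]}: π^{-1}(V) = {88, 90} ∈ τ ✓.
  V = {[89=91], [90]}: π^{-1}(V) = {89, 90, 91} ∉ τ ✗.
  V = {[88], [89=91], [90]}: π^{-1}(V) = {88, 89, 90, 91} ∈ τ ✓.
  V = {[92]}: π^{-1}(V) = {92} ∉ τ ✗.
  V = {[88], [92]}: π^{-1}(V) = {88, 92} ∉ τ ✗.
  V = {[89=91], [92]}: π^{-1}(V) = {89, 91, 92} ∉ τ ✗.
  V = {[88], [89=91], [92]}: π^{-1}(V) = {88, 89, 91, 92} ∉ τ ✗.
  V = {[90], [92]}: π^{-1}(V) = {90, 92} ∉ τ ✗.
  V = {[88], [90], [92]}: π^{-1}(V) = {88, 90, 92} ∈ τ ✓.
  V = {[89=91], [90], [92]}: π^{-1}(V) = {89, 90, 91, 92} ∉ τ ✗.
  V = {[88], [89=91], [90], [92]}: π^{-1}(V) = {88, 89, 90, 91, 92} ∈ τ ✓.
Open sets in the quotient: τ_Q = {{}, {[88]}, {[90]}, {[88], [90]}, {[88], [89=91], [90]}, {[88], [90], [92]}, {[88], [89=91], [90], [92]}} (7 elements).


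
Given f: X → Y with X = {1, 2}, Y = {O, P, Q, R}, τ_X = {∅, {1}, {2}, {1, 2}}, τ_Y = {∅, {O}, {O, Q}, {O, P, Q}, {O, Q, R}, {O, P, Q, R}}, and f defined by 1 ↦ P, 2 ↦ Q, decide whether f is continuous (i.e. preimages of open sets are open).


f IS continuous.

Compute f^{-1}(U) for each U ∈ τ_Y:
  U = ∅: f^{-1}(U) = ∅ ∈ τ_X ✓.
  U = {O}: f^{-1}(U) = ∅ ∈ τ_X ✓.
  U = {O, Q}: f^{-1}(U) = {2} ∈ τ_X ✓.
  U = {O, P, Q}: f^{-1}(U) = {1, 2} ∈ τ_X ✓.
  U = {O, Q, R}: f^{-1}(U) = {2} ∈ τ_X ✓.
  U = {O, P, Q, R}: f^{-1}(U) = {1, 2} ∈ τ_X ✓.
Every preimage lies in τ_X, so f IS continuous.


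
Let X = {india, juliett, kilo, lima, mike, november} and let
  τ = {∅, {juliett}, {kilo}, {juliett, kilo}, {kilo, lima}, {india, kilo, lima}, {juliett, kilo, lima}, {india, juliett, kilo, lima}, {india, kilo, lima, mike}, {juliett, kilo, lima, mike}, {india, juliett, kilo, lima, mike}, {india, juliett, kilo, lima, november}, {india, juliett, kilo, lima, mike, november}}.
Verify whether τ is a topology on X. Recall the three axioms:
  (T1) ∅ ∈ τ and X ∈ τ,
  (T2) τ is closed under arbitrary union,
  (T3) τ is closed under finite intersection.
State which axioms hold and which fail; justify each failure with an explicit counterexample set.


τ is NOT a topology on X.

Axiom (T1): ∅ ∈ τ? Yes; X ∈ τ? Yes.
Axiom (T2/T3): check pairwise unions and intersections of members of τ.
Counterexample for (T3): {india, kilo, lima, mike} ∩ {juliett, kilo, lima, mike} = {kilo, lima, mike} ∉ τ. Therefore τ is NOT a topology.


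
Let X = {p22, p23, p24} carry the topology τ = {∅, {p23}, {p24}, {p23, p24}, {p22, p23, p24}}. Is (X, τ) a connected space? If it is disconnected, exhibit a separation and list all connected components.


(X, τ) is connected.

Find clopen sets (U ∈ τ with X ∖ U ∈ τ):
  U = ∅, X ∖ U = {p22, p23, p24} — both open, so U is clopen.
  U = {p22, p23, p24}, X ∖ U = ∅ — both open, so U is clopen.
Only trivial clopens (∅ and X) exist, so (X, τ) is connected.
Compute connected components by grouping points that agree on all clopens:
  component: {p22, p23, p24}


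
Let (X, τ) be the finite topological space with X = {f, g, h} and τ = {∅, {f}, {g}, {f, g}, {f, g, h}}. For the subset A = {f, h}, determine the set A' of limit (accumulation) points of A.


A' = {h}

For each x ∈ X, list the open sets U ∈ τ with x ∈ U, then check whether U ∩ (A ∖ {x}) ≠ ∅ for every such U.
  x = f: open {f} ∋ x has {f} ∩ (A ∖ {f}) = ∅, so x is NOT a limit point.
  x = g: open {g} ∋ x has {g} ∩ (A ∖ {g}) = ∅, so x is NOT a limit point.
  x = h: opens ∋ x are {f, g, h}; each meets A ∖ {h}, so x IS a limit point.
Collecting: A' = {h}.


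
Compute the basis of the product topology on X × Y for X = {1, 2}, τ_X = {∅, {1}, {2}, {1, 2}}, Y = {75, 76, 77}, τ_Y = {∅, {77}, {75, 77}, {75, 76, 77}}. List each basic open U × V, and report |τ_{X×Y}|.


Basis B = {∅ × ∅, {1} × {77}, {2} × {77}, {1} × {75, 77}, {1, 2} × {77}, {2} × {75, 77}, {1} × {75, 76, 77}, {2} × {75, 76, 77}, {1, 2} × {75, 77}, {1, 2} × {75, 76, 77}}; |τ_{X×Y}| = 16.

Enumerate products U × V with U ∈ τ_X, V ∈ τ_Y (deduplicated):
  ∅ × ∅ = {} (∅)
  {1} × {77} = {(1,77)}
  {2} × {77} = {(2,77)}
  {1} × {75, 77} = {(1,75), (1,77)}
  {1, 2} × {77} = {(1,77), (2,77)}
  {2} × {75, 77} = {(2,75), (2,77)}
  {1} × {75, 76, 77} = {(1,75), (1,76), (1,77)}
  {2} × {75, 76, 77} = {(2,75), (2,76), (2,77)}
  {1, 2} × {75, 77} = {(1,75), (1,77), (2,75), (2,77)}
  {1, 2} × {75, 76, 77} = {(1,75), (1,76), (1,77), (2,75), (2,76), (2,77)}
These 10 distinct sets form the basis B.
Close under arbitrary unions to get τ_{X×Y}; counting gives |τ_{X×Y}| = 16.


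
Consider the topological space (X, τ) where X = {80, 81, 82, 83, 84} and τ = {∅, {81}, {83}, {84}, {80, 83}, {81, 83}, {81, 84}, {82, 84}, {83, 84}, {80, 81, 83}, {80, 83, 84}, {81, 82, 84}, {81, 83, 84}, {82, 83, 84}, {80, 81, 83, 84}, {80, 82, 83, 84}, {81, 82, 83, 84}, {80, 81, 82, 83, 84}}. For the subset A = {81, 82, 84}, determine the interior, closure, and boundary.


int(A) = {81, 82, 84}, cl(A) = {81, 82, 84}, ∂A = ∅.

Closed sets in (X, τ) are complements of opens:
  closed(X, τ) = {∅, {80}, {81}, {82}, {80, 81}, {80, 82}, {80, 83}, {81, 82}, {82, 84}, {80, 81, 82}, {80, 81, 83}, {80, 82, 83}, {80, 82, 84}, {81, 82, 84}, {80, 81, 82, 83}, {80, 81, 82, 84}, {80, 82, 83, 84}, {80, 81, 82, 83, 84}}.
int(A) = ⋃ {U ∈ τ : U ⊆ A}. Opens contained in A: ∅, {81}, {84}, {81, 84}, {82, 84}, {81, 82, 84}.
Taking the union of these: int(A) = {81, 82, 84}.
cl(A) = ⋂ {C closed : A ⊆ C}. Closed sets containing A: {81, 82, 84}, {80, 81, 82, 84}, {80, 81, 82, 83, 84}.
Intersecting these: cl(A) = {81, 82, 84}.
∂A = cl(A) ∖ int(A) = {81, 82, 84} ∖ {81, 82, 84} = ∅.


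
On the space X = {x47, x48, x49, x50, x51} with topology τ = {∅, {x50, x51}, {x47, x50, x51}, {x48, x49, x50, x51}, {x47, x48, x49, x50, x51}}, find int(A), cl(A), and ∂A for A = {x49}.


int(A) = ∅, cl(A) = {x48, x49}, ∂A = {x48, x49}.

Closed sets in (X, τ) are complements of opens:
  closed(X, τ) = {∅, {x47}, {x48, x49}, {x47, x48, x49}, {x47, x48, x49, x50, x51}}.
int(A) = ⋃ {U ∈ τ : U ⊆ A}. Opens contained in A: ∅.
Taking the union of these: int(A) = ∅.
cl(A) = ⋂ {C closed : A ⊆ C}. Closed sets containing A: {x48, x49}, {x47, x48, x49}, {x47, x48, x49, x50, x51}.
Intersecting these: cl(A) = {x48, x49}.
∂A = cl(A) ∖ int(A) = {x48, x49} ∖ ∅ = {x48, x49}.


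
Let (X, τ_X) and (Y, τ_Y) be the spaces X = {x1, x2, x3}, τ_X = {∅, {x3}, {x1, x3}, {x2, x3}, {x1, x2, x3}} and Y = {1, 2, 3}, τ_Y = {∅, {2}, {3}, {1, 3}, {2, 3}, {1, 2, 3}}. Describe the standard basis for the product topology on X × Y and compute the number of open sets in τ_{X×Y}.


Basis B = {∅ × ∅, {x3} × {2}, {x3} × {3}, {x1, x3} × {2}, {x1, x3} × {3}, {x2, x3} × {2}, {x2, x3} × {3}, {x3} × {1, 3}, {x3} × {2, 3}, {x1, x2, x3} × {2}, {x1, x2, x3} × {3}, {x3} × {1, 2, 3}, {x1, x3} × {1, 3}, {x1, x3} × {2, 3}, {x2, x3} × {1, 3}, {x2, x3} × {2, 3}, {x1, x3} × {1, 2, 3}, {x1, x2, x3} × {1, 3}, {x1, x2, x3} × {2, 3}, {x2, x3} × {1, 2, 3}, {x1, x2, x3} × {1, 2, 3}}; |τ_{X×Y}| = 70.

Enumerate products U × V with U ∈ τ_X, V ∈ τ_Y (deduplicated):
  ∅ × ∅ = {} (∅)
  {x3} × {2} = {(x3,2)}
  {x3} × {3} = {(x3,3)}
  {x1, x3} × {2} = {(x1,2), (x3,2)}
  {x1, x3} × {3} = {(x1,3), (x3,3)}
  {x2, x3} × {2} = {(x2,2), (x3,2)}
  {x2, x3} × {3} = {(x2,3), (x3,3)}
  {x3} × {1, 3} = {(x3,1), (x3,3)}
  {x3} × {2, 3} = {(x3,2), (x3,3)}
  {x1, x2, x3} × {2} = {(x1,2), (x2,2), (x3,2)}
  {x1, x2, x3} × {3} = {(x1,3), (x2,3), (x3,3)}
  {x3} × {1, 2, 3} = {(x3,1), (x3,2), (x3,3)}
  {x1, x3} × {1, 3} = {(x1,1), (x1,3), (x3,1), (x3,3)}
  {x1, x3} × {2, 3} = {(x1,2), (x1,3), (x3,2), (x3,3)}
  {x2, x3} × {1, 3} = {(x2,1), (x2,3), (x3,1), (x3,3)}
  {x2, x3} × {2, 3} = {(x2,2), (x2,3), (x3,2), (x3,3)}
  {x1, x3} × {1, 2, 3} = {(x1,1), (x1,2), (x1,3), (x3,1), (x3,2), (x3,3)}
  {x1, x2, x3} × {1, 3} = {(x1,1), (x1,3), (x2,1), (x2,3), (x3,1), (x3,3)}
  {x1, x2, x3} × {2, 3} = {(x1,2), (x1,3), (x2,2), (x2,3), (x3,2), (x3,3)}
  {x2, x3} × {1, 2, 3} = {(x2,1), (x2,2), (x2,3), (x3,1), (x3,2), (x3,3)}
  {x1, x2, x3} × {1, 2, 3} = {(x1,1), (x1,2), (x1,3), (x2,1), (x2,2), (x2,3), (x3,1), (x3,2), (x3,3)}
These 21 distinct sets form the basis B.
Close under arbitrary unions to get τ_{X×Y}; counting gives |τ_{X×Y}| = 70.


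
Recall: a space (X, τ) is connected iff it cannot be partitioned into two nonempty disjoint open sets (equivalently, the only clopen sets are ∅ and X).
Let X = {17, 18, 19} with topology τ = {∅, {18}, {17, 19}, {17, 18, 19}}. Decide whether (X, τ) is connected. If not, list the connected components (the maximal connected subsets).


(X, τ) is disconnected; components = [{18}, {17, 19}].

Find clopen sets (U ∈ τ with X ∖ U ∈ τ):
  U = ∅, X ∖ U = {17, 18, 19} — both open, so U is clopen.
  U = {18}, X ∖ U = {17, 19} — both open, so U is clopen.
  U = {17, 19}, X ∖ U = {18} — both open, so U is clopen.
  U = {17, 18, 19}, X ∖ U = ∅ — both open, so U is clopen.
Nontrivial clopen(s) exist: e.g. {17, 19}. So (X, τ) is disconnected.
Compute connected components by grouping points that agree on all clopens:
  component: {18}
  component: {17, 19}


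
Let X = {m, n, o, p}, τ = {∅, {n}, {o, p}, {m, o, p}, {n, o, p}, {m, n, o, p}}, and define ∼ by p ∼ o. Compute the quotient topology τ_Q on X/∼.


X/∼ = {[m], [n], [o=p]}; |τ_Q| = 6.

Equivalence classes: [m], [n], [o=p].
Quotient map π: X → X/∼ sends m ↦ [m], n ↦ [n], o ↦ [o=p], p ↦ [o=p].
For each subset V ⊆ X/∼, compute π^{-1}(V) ⊆ X and check whether π^{-1}(V) ∈ τ. V is open in τ_Q iff π^{-1}(V) ∈ τ.
  V = {}: π^{-1}(V) = ∅ ∈ τ ✓.
  V = {[m]}: π^{-1}(V) = {m} ∉ τ ✗.
  V = {[n]}: π^{-1}(V) = {n} ∈ τ ✓.
  V = {[m], [n]}: π^{-1}(V) = {m, n} ∉ τ ✗.
  V = {[o=p]}: π^{-1}(V) = {o, p} ∈ τ ✓.
  V = {[m], [o=p]}: π^{-1}(V) = {m, o, p} ∈ τ ✓.
  V = {[n], [o=p]}: π^{-1}(V) = {n, o, p} ∈ τ ✓.
  V = {[m], [n], [o=p]}: π^{-1}(V) = {m, n, o, p} ∈ τ ✓.
Open sets in the quotient: τ_Q = {{}, {[n]}, {[o=p]}, {[m], [o=p]}, {[n], [o=p]}, {[m], [n], [o=p]}} (6 elements).


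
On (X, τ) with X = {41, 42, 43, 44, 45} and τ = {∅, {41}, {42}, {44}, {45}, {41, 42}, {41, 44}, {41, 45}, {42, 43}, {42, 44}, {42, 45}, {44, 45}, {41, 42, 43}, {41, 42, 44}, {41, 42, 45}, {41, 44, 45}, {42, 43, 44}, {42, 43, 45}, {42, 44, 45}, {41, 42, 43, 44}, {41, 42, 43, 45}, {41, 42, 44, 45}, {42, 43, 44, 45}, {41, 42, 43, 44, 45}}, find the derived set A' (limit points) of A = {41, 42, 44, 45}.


A' = {43}

For each x ∈ X, list the open sets U ∈ τ with x ∈ U, then check whether U ∩ (A ∖ {x}) ≠ ∅ for every such U.
  x = 41: open {41} ∋ x has {41} ∩ (A ∖ {41}) = ∅, so x is NOT a limit point.
  x = 42: open {42} ∋ x has {42} ∩ (A ∖ {42}) = ∅, so x is NOT a limit point.
  x = 43: opens ∋ x are {42, 43}, {41, 42, 43}, {42, 43, 44}, {42, 43, 45}, {41, 42, 43, 44}, {41, 42, 43, 45}, {42, 43, 44, 45}, {41, 42, 43, 44, 45}; each meets A ∖ {43}, so x IS a limit point.
  x = 44: open {44} ∋ x has {44} ∩ (A ∖ {44}) = ∅, so x is NOT a limit point.
  x = 45: open {45} ∋ x has {45} ∩ (A ∖ {45}) = ∅, so x is NOT a limit point.
Collecting: A' = {43}.


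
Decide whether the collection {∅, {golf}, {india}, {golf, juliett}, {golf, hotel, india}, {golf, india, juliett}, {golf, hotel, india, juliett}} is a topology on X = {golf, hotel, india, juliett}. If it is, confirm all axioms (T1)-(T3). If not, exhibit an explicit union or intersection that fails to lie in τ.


τ is NOT a topology on X.

Axiom (T1): ∅ ∈ τ? Yes; X ∈ τ? Yes.
Axiom (T2/T3): check pairwise unions and intersections of members of τ.
Counterexample for (T2): {golf} ∪ {india} = {golf, india} ∉ τ. Therefore τ is NOT a topology.


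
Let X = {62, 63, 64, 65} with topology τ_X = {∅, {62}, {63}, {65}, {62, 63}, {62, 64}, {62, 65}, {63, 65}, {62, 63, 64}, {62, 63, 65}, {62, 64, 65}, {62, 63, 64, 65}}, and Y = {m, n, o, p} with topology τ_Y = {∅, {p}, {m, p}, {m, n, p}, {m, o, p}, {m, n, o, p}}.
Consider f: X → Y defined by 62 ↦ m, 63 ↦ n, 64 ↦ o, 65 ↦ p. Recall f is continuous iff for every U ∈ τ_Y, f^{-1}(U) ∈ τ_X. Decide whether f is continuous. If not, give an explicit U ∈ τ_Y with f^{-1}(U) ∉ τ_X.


f IS continuous.

Compute f^{-1}(U) for each U ∈ τ_Y:
  U = ∅: f^{-1}(U) = ∅ ∈ τ_X ✓.
  U = {p}: f^{-1}(U) = {65} ∈ τ_X ✓.
  U = {m, p}: f^{-1}(U) = {62, 65} ∈ τ_X ✓.
  U = {m, n, p}: f^{-1}(U) = {62, 63, 65} ∈ τ_X ✓.
  U = {m, o, p}: f^{-1}(U) = {62, 64, 65} ∈ τ_X ✓.
  U = {m, n, o, p}: f^{-1}(U) = {62, 63, 64, 65} ∈ τ_X ✓.
Every preimage lies in τ_X, so f IS continuous.


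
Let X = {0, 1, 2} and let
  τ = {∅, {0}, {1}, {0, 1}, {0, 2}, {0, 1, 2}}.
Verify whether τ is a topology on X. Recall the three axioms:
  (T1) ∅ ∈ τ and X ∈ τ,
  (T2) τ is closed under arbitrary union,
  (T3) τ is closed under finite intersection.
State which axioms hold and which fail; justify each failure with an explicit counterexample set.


τ IS a topology on X.

Axiom (T1): ∅ ∈ τ? Yes; X ∈ τ? Yes.
Axiom (T2/T3): check pairwise unions and intersections of members of τ.
All pairwise intersections and unions checked — each lies in τ. Therefore τ satisfies (T1), (T2), (T3): it IS a topology on X.


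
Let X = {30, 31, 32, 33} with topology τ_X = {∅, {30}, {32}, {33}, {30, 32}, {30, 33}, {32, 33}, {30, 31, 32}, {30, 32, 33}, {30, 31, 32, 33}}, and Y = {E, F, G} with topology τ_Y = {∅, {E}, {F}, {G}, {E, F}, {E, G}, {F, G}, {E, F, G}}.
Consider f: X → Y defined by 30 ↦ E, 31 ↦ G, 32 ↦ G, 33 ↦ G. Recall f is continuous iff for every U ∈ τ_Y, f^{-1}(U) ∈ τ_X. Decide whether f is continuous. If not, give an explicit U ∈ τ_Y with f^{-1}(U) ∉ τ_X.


f is NOT continuous.

Compute f^{-1}(U) for each U ∈ τ_Y:
  U = ∅: f^{-1}(U) = ∅ ∈ τ_X ✓.
  U = {E}: f^{-1}(U) = {30} ∈ τ_X ✓.
  U = {F}: f^{-1}(U) = ∅ ∈ τ_X ✓.
  U = {G}: f^{-1}(U) = {31, 32, 33} ∉ τ_X ✗.
  U = {E, F}: f^{-1}(U) = {30} ∈ τ_X ✓.
  U = {E, G}: f^{-1}(U) = {30, 31, 32, 33} ∈ τ_X ✓.
  U = {F, G}: f^{-1}(U) = {31, 32, 33} ∉ τ_X ✗.
  U = {E, F, G}: f^{-1}(U) = {30, 31, 32, 33} ∈ τ_X ✓.
Found U = {G} with f^{-1}(U) = {31, 32, 33} not in τ_X. Therefore f is NOT continuous.


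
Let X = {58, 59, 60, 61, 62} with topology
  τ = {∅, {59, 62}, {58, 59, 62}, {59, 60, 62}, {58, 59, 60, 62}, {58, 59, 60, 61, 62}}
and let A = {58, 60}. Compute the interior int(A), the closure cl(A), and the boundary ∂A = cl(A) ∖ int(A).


int(A) = ∅, cl(A) = {58, 60, 61}, ∂A = {58, 60, 61}.

Closed sets in (X, τ) are complements of opens:
  closed(X, τ) = {∅, {61}, {58, 61}, {60, 61}, {58, 60, 61}, {58, 59, 60, 61, 62}}.
int(A) = ⋃ {U ∈ τ : U ⊆ A}. Opens contained in A: ∅.
Taking the union of these: int(A) = ∅.
cl(A) = ⋂ {C closed : A ⊆ C}. Closed sets containing A: {58, 60, 61}, {58, 59, 60, 61, 62}.
Intersecting these: cl(A) = {58, 60, 61}.
∂A = cl(A) ∖ int(A) = {58, 60, 61} ∖ ∅ = {58, 60, 61}.


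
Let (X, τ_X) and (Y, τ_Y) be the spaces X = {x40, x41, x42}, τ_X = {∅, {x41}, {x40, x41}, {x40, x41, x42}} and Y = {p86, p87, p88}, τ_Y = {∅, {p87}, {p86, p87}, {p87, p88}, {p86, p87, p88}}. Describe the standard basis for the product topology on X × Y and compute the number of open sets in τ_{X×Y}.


Basis B = {∅ × ∅, {x41} × {p87}, {x40, x41} × {p87}, {x41} × {p86, p87}, {x41} × {p87, p88}, {x40, x41, x42} × {p87}, {x41} × {p86, p87, p88}, {x40, x41} × {p86, p87}, {x40, x41} × {p87, p88}, {x40, x41} × {p86, p87, p88}, {x40, x41, x42} × {p86, p87}, {x40, x41, x42} × {p87, p88}, {x40, x41, x42} × {p86, p87, p88}}; |τ_{X×Y}| = 30.

Enumerate products U × V with U ∈ τ_X, V ∈ τ_Y (deduplicated):
  ∅ × ∅ = {} (∅)
  {x41} × {p87} = {(x41,p87)}
  {x40, x41} × {p87} = {(x40,p87), (x41,p87)}
  {x41} × {p86, p87} = {(x41,p86), (x41,p87)}
  {x41} × {p87, p88} = {(x41,p87), (x41,p88)}
  {x40, x41, x42} × {p87} = {(x40,p87), (x41,p87), (x42,p87)}
  {x41} × {p86, p87, p88} = {(x41,p86), (x41,p87), (x41,p88)}
  {x40, x41} × {p86, p87} = {(x40,p86), (x40,p87), (x41,p86), (x41,p87)}
  {x40, x41} × {p87, p88} = {(x40,p87), (x40,p88), (x41,p87), (x41,p88)}
  {x40, x41} × {p86, p87, p88} = {(x40,p86), (x40,p87), (x40,p88), (x41,p86), (x41,p87), (x41,p88)}
  {x40, x41, x42} × {p86, p87} = {(x40,p86), (x40,p87), (x41,p86), (x41,p87), (x42,p86), (x42,p87)}
  {x40, x41, x42} × {p87, p88} = {(x40,p87), (x40,p88), (x41,p87), (x41,p88), (x42,p87), (x42,p88)}
  {x40, x41, x42} × {p86, p87, p88} = {(x40,p86), (x40,p87), (x40,p88), (x41,p86), (x41,p87), (x41,p88), (x42,p86), (x42,p87), (x42,p88)}
These 13 distinct sets form the basis B.
Close under arbitrary unions to get τ_{X×Y}; counting gives |τ_{X×Y}| = 30.


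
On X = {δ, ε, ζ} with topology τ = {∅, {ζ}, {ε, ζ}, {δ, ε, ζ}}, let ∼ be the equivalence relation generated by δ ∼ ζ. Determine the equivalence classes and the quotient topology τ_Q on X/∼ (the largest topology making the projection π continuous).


X/∼ = {[δ=ζ], [ε]}; |τ_Q| = 2.

Equivalence classes: [δ=ζ], [ε].
Quotient map π: X → X/∼ sends δ ↦ [δ=ζ], ε ↦ [ε], ζ ↦ [δ=ζ].
For each subset V ⊆ X/∼, compute π^{-1}(V) ⊆ X and check whether π^{-1}(V) ∈ τ. V is open in τ_Q iff π^{-1}(V) ∈ τ.
  V = {}: π^{-1}(V) = ∅ ∈ τ ✓.
  V = {[δ=ζ]}: π^{-1}(V) = {δ, ζ} ∉ τ ✗.
  V = {[ε]}: π^{-1}(V) = {ε} ∉ τ ✗.
  V = {[δ=ζ], [ε]}: π^{-1}(V) = {δ, ε, ζ} ∈ τ ✓.
Open sets in the quotient: τ_Q = {{}, {[δ=ζ], [ε]}} (2 elements).


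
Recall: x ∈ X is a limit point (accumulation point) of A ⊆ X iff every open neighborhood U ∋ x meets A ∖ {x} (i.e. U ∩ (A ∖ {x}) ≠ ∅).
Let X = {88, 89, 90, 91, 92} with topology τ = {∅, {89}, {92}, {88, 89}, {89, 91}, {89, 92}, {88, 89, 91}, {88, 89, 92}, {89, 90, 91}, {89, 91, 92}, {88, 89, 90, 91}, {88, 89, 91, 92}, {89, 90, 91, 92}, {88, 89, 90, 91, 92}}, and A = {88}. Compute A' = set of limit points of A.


A' = ∅

For each x ∈ X, list the open sets U ∈ τ with x ∈ U, then check whether U ∩ (A ∖ {x}) ≠ ∅ for every such U.
  x = 88: open {88, 89} ∋ x has {88, 89} ∩ (A ∖ {88}) = ∅, so x is NOT a limit point.
  x = 89: open {89} ∋ x has {89} ∩ (A ∖ {89}) = ∅, so x is NOT a limit point.
  x = 90: open {89, 90, 91} ∋ x has {89, 90, 91} ∩ (A ∖ {90}) = ∅, so x is NOT a limit point.
  x = 91: open {89, 91} ∋ x has {89, 91} ∩ (A ∖ {91}) = ∅, so x is NOT a limit point.
  x = 92: open {92} ∋ x has {92} ∩ (A ∖ {92}) = ∅, so x is NOT a limit point.
Collecting: A' = ∅.


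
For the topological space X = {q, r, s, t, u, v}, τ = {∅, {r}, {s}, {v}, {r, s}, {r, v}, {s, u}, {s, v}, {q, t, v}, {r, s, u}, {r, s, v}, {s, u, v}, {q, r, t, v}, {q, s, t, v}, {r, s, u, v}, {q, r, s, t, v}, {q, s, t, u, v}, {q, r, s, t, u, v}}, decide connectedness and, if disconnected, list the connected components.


(X, τ) is disconnected; components = [{r}, {s, u}, {q, t, v}].

Find clopen sets (U ∈ τ with X ∖ U ∈ τ):
  U = ∅, X ∖ U = {q, r, s, t, u, v} — both open, so U is clopen.
  U = {r}, X ∖ U = {q, s, t, u, v} — both open, so U is clopen.
  U = {s, u}, X ∖ U = {q, r, t, v} — both open, so U is clopen.
  U = {q, t, v}, X ∖ U = {r, s, u} — both open, so U is clopen.
  U = {r, s, u}, X ∖ U = {q, t, v} — both open, so U is clopen.
  U = {q, r, t, v}, X ∖ U = {s, u} — both open, so U is clopen.
  U = {q, s, t, u, v}, X ∖ U = {r} — both open, so U is clopen.
  U = {q, r, s, t, u, v}, X ∖ U = ∅ — both open, so U is clopen.
Nontrivial clopen(s) exist: e.g. {q, s, t, u, v}. So (X, τ) is disconnected.
Compute connected components by grouping points that agree on all clopens:
  component: {r}
  component: {s, u}
  component: {q, t, v}


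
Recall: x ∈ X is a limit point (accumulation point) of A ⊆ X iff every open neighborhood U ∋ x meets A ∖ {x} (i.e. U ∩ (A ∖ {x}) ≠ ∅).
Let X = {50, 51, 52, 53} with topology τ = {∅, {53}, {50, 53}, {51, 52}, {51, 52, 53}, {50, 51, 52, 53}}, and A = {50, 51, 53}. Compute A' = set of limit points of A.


A' = {50, 52}

For each x ∈ X, list the open sets U ∈ τ with x ∈ U, then check whether U ∩ (A ∖ {x}) ≠ ∅ for every such U.
  x = 50: opens ∋ x are {50, 53}, {50, 51, 52, 53}; each meets A ∖ {50}, so x IS a limit point.
  x = 51: open {51, 52} ∋ x has {51, 52} ∩ (A ∖ {51}) = ∅, so x is NOT a limit point.
  x = 52: opens ∋ x are {51, 52}, {51, 52, 53}, {50, 51, 52, 53}; each meets A ∖ {52}, so x IS a limit point.
  x = 53: open {53} ∋ x has {53} ∩ (A ∖ {53}) = ∅, so x is NOT a limit point.
Collecting: A' = {50, 52}.


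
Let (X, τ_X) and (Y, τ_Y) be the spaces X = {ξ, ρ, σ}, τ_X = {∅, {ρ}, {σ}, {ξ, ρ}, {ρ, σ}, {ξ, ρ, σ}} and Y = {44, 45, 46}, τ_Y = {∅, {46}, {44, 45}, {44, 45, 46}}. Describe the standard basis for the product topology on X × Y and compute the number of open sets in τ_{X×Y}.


Basis B = {∅ × ∅, {ρ} × {46}, {σ} × {46}, {ξ, ρ} × {46}, {ρ} × {44, 45}, {ρ, σ} × {46}, {σ} × {44, 45}, {ξ, ρ, σ} × {46}, {ρ} × {44, 45, 46}, {σ} × {44, 45, 46}, {ξ, ρ} × {44, 45}, {ρ, σ} × {44, 45}, {ξ, ρ} × {44, 45, 46}, {ξ, ρ, σ} × {44, 45}, {ρ, σ} × {44, 45, 46}, {ξ, ρ, σ} × {44, 45, 46}}; |τ_{X×Y}| = 36.

Enumerate products U × V with U ∈ τ_X, V ∈ τ_Y (deduplicated):
  ∅ × ∅ = {} (∅)
  {ρ} × {46} = {(ρ,46)}
  {σ} × {46} = {(σ,46)}
  {ξ, ρ} × {46} = {(ξ,46), (ρ,46)}
  {ρ} × {44, 45} = {(ρ,44), (ρ,45)}
  {ρ, σ} × {46} = {(ρ,46), (σ,46)}
  {σ} × {44, 45} = {(σ,44), (σ,45)}
  {ξ, ρ, σ} × {46} = {(ξ,46), (ρ,46), (σ,46)}
  {ρ} × {44, 45, 46} = {(ρ,44), (ρ,45), (ρ,46)}
  {σ} × {44, 45, 46} = {(σ,44), (σ,45), (σ,46)}
  {ξ, ρ} × {44, 45} = {(ξ,44), (ξ,45), (ρ,44), (ρ,45)}
  {ρ, σ} × {44, 45} = {(ρ,44), (ρ,45), (σ,44), (σ,45)}
  {ξ, ρ} × {44, 45, 46} = {(ξ,44), (ξ,45), (ξ,46), (ρ,44), (ρ,45), (ρ,46)}
  {ξ, ρ, σ} × {44, 45} = {(ξ,44), (ξ,45), (ρ,44), (ρ,45), (σ,44), (σ,45)}
  {ρ, σ} × {44, 45, 46} = {(ρ,44), (ρ,45), (ρ,46), (σ,44), (σ,45), (σ,46)}
  {ξ, ρ, σ} × {44, 45, 46} = {(ξ,44), (ξ,45), (ξ,46), (ρ,44), (ρ,45), (ρ,46), (σ,44), (σ,45), (σ,46)}
These 16 distinct sets form the basis B.
Close under arbitrary unions to get τ_{X×Y}; counting gives |τ_{X×Y}| = 36.


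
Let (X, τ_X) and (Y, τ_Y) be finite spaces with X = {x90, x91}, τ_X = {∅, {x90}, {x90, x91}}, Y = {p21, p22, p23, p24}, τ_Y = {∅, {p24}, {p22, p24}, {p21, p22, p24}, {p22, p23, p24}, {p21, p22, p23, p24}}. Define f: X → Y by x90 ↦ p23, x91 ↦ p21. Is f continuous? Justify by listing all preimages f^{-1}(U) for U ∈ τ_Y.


f is NOT continuous.

Compute f^{-1}(U) for each U ∈ τ_Y:
  U = ∅: f^{-1}(U) = ∅ ∈ τ_X ✓.
  U = {p24}: f^{-1}(U) = ∅ ∈ τ_X ✓.
  U = {p22, p24}: f^{-1}(U) = ∅ ∈ τ_X ✓.
  U = {p21, p22, p24}: f^{-1}(U) = {x91} ∉ τ_X ✗.
  U = {p22, p23, p24}: f^{-1}(U) = {x90} ∈ τ_X ✓.
  U = {p21, p22, p23, p24}: f^{-1}(U) = {x90, x91} ∈ τ_X ✓.
Found U = {p21, p22, p24} with f^{-1}(U) = {x91} not in τ_X. Therefore f is NOT continuous.


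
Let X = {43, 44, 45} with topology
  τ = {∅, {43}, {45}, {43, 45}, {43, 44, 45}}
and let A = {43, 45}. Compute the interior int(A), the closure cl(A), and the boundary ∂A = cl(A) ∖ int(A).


int(A) = {43, 45}, cl(A) = {43, 44, 45}, ∂A = {44}.

Closed sets in (X, τ) are complements of opens:
  closed(X, τ) = {∅, {44}, {43, 44}, {44, 45}, {43, 44, 45}}.
int(A) = ⋃ {U ∈ τ : U ⊆ A}. Opens contained in A: ∅, {43}, {45}, {43, 45}.
Taking the union of these: int(A) = {43, 45}.
cl(A) = ⋂ {C closed : A ⊆ C}. Closed sets containing A: {43, 44, 45}.
Intersecting these: cl(A) = {43, 44, 45}.
∂A = cl(A) ∖ int(A) = {43, 44, 45} ∖ {43, 45} = {44}.


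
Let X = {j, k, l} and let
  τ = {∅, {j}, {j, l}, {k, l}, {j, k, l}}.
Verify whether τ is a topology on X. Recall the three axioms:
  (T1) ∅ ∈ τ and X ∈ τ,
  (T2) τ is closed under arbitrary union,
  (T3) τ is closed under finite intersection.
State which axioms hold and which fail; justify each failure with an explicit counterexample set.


τ is NOT a topology on X.

Axiom (T1): ∅ ∈ τ? Yes; X ∈ τ? Yes.
Axiom (T2/T3): check pairwise unions and intersections of members of τ.
Counterexample for (T3): {j, l} ∩ {k, l} = {l} ∉ τ. Therefore τ is NOT a topology.


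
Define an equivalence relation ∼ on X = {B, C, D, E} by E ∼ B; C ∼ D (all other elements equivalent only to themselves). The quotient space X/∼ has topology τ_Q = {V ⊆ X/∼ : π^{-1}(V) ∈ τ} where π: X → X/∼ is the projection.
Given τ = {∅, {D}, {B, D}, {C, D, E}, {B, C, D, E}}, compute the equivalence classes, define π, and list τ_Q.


X/∼ = {[B=E], [C=D]}; |τ_Q| = 2.

Equivalence classes: [B=E], [C=D].
Quotient map π: X → X/∼ sends B ↦ [B=E], C ↦ [C=D], D ↦ [C=D], E ↦ [B=E].
For each subset V ⊆ X/∼, compute π^{-1}(V) ⊆ X and check whether π^{-1}(V) ∈ τ. V is open in τ_Q iff π^{-1}(V) ∈ τ.
  V = {}: π^{-1}(V) = ∅ ∈ τ ✓.
  V = {[B=E]}: π^{-1}(V) = {B, E} ∉ τ ✗.
  V = {[C=D]}: π^{-1}(V) = {C, D} ∉ τ ✗.
  V = {[B=E], [C=D]}: π^{-1}(V) = {B, C, D, E} ∈ τ ✓.
Open sets in the quotient: τ_Q = {{}, {[B=E], [C=D]}} (2 elements).


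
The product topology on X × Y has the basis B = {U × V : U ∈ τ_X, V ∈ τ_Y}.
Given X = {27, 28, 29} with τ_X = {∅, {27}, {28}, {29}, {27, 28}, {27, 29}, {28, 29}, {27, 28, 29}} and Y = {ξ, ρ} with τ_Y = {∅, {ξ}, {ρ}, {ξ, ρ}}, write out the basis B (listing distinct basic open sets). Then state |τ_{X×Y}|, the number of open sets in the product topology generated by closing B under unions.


Basis B = {∅ × ∅, {27} × {ξ}, {27} × {ρ}, {28} × {ξ}, {28} × {ρ}, {29} × {ξ}, {29} × {ρ}, {27} × {ξ, ρ}, {27, 28} × {ξ}, {27, 29} × {ξ}, {27, 28} × {ρ}, {27, 29} × {ρ}, {28} × {ξ, ρ}, {28, 29} × {ξ}, {28, 29} × {ρ}, {29} × {ξ, ρ}, {27, 28, 29} × {ξ}, {27, 28, 29} × {ρ}, {27, 28} × {ξ, ρ}, {27, 29} × {ξ, ρ}, {28, 29} × {ξ, ρ}, {27, 28, 29} × {ξ, ρ}}; |τ_{X×Y}| = 64.

Enumerate products U × V with U ∈ τ_X, V ∈ τ_Y (deduplicated):
  ∅ × ∅ = {} (∅)
  {27} × {ξ} = {(27,ξ)}
  {27} × {ρ} = {(27,ρ)}
  {28} × {ξ} = {(28,ξ)}
  {28} × {ρ} = {(28,ρ)}
  {29} × {ξ} = {(29,ξ)}
  {29} × {ρ} = {(29,ρ)}
  {27} × {ξ, ρ} = {(27,ξ), (27,ρ)}
  {27, 28} × {ξ} = {(27,ξ), (28,ξ)}
  {27, 29} × {ξ} = {(27,ξ), (29,ξ)}
  {27, 28} × {ρ} = {(27,ρ), (28,ρ)}
  {27, 29} × {ρ} = {(27,ρ), (29,ρ)}
  {28} × {ξ, ρ} = {(28,ξ), (28,ρ)}
  {28, 29} × {ξ} = {(28,ξ), (29,ξ)}
  {28, 29} × {ρ} = {(28,ρ), (29,ρ)}
  {29} × {ξ, ρ} = {(29,ξ), (29,ρ)}
  {27, 28, 29} × {ξ} = {(27,ξ), (28,ξ), (29,ξ)}
  {27, 28, 29} × {ρ} = {(27,ρ), (28,ρ), (29,ρ)}
  {27, 28} × {ξ, ρ} = {(27,ξ), (27,ρ), (28,ξ), (28,ρ)}
  {27, 29} × {ξ, ρ} = {(27,ξ), (27,ρ), (29,ξ), (29,ρ)}
  {28, 29} × {ξ, ρ} = {(28,ξ), (28,ρ), (29,ξ), (29,ρ)}
  {27, 28, 29} × {ξ, ρ} = {(27,ξ), (27,ρ), (28,ξ), (28,ρ), (29,ξ), (29,ρ)}
These 22 distinct sets form the basis B.
Close under arbitrary unions to get τ_{X×Y}; counting gives |τ_{X×Y}| = 64.


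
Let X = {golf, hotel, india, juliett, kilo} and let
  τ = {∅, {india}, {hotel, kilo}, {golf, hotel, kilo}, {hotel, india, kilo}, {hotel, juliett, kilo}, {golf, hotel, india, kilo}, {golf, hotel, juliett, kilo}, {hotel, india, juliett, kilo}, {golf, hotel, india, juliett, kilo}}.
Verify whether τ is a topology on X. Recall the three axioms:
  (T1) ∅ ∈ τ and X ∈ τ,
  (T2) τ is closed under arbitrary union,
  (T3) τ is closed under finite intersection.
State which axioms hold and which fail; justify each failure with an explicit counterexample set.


τ IS a topology on X.

Axiom (T1): ∅ ∈ τ? Yes; X ∈ τ? Yes.
Axiom (T2/T3): check pairwise unions and intersections of members of τ.
All pairwise intersections and unions checked — each lies in τ. Therefore τ satisfies (T1), (T2), (T3): it IS a topology on X.


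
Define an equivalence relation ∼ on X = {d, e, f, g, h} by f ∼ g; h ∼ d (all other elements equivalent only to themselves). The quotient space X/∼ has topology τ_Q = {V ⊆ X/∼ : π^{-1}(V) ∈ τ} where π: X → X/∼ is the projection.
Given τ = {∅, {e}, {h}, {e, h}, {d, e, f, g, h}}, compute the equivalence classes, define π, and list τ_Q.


X/∼ = {[d=h], [e], [f=g]}; |τ_Q| = 3.

Equivalence classes: [d=h], [e], [f=g].
Quotient map π: X → X/∼ sends d ↦ [d=h], e ↦ [e], f ↦ [f=g], g ↦ [f=g], h ↦ [d=h].
For each subset V ⊆ X/∼, compute π^{-1}(V) ⊆ X and check whether π^{-1}(V) ∈ τ. V is open in τ_Q iff π^{-1}(V) ∈ τ.
  V = {}: π^{-1}(V) = ∅ ∈ τ ✓.
  V = {[d=h]}: π^{-1}(V) = {d, h} ∉ τ ✗.
  V = {[e]}: π^{-1}(V) = {e} ∈ τ ✓.
  V = {[d=h], [e]}: π^{-1}(V) = {d, e, h} ∉ τ ✗.
  V = {[f=g]}: π^{-1}(V) = {f, g} ∉ τ ✗.
  V = {[d=h], [f=g]}: π^{-1}(V) = {d, f, g, h} ∉ τ ✗.
  V = {[e], [f=g]}: π^{-1}(V) = {e, f, g} ∉ τ ✗.
  V = {[d=h], [e], [f=g]}: π^{-1}(V) = {d, e, f, g, h} ∈ τ ✓.
Open sets in the quotient: τ_Q = {{}, {[e]}, {[d=h], [e], [f=g]}} (3 elements).


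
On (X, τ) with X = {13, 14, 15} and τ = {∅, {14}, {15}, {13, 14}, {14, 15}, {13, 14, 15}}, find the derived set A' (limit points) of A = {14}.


A' = {13}

For each x ∈ X, list the open sets U ∈ τ with x ∈ U, then check whether U ∩ (A ∖ {x}) ≠ ∅ for every such U.
  x = 13: opens ∋ x are {13, 14}, {13, 14, 15}; each meets A ∖ {13}, so x IS a limit point.
  x = 14: open {14} ∋ x has {14} ∩ (A ∖ {14}) = ∅, so x is NOT a limit point.
  x = 15: open {15} ∋ x has {15} ∩ (A ∖ {15}) = ∅, so x is NOT a limit point.
Collecting: A' = {13}.


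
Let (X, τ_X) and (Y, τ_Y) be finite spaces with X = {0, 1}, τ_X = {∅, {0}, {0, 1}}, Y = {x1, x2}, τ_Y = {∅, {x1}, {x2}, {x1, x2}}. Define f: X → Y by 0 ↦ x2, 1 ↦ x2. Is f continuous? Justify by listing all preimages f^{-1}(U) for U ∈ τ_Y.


f IS continuous.

Compute f^{-1}(U) for each U ∈ τ_Y:
  U = ∅: f^{-1}(U) = ∅ ∈ τ_X ✓.
  U = {x1}: f^{-1}(U) = ∅ ∈ τ_X ✓.
  U = {x2}: f^{-1}(U) = {0, 1} ∈ τ_X ✓.
  U = {x1, x2}: f^{-1}(U) = {0, 1} ∈ τ_X ✓.
Every preimage lies in τ_X, so f IS continuous.


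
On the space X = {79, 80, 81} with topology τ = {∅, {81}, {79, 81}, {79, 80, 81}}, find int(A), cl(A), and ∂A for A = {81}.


int(A) = {81}, cl(A) = {79, 80, 81}, ∂A = {79, 80}.

Closed sets in (X, τ) are complements of opens:
  closed(X, τ) = {∅, {80}, {79, 80}, {79, 80, 81}}.
int(A) = ⋃ {U ∈ τ : U ⊆ A}. Opens contained in A: ∅, {81}.
Taking the union of these: int(A) = {81}.
cl(A) = ⋂ {C closed : A ⊆ C}. Closed sets containing A: {79, 80, 81}.
Intersecting these: cl(A) = {79, 80, 81}.
∂A = cl(A) ∖ int(A) = {79, 80, 81} ∖ {81} = {79, 80}.


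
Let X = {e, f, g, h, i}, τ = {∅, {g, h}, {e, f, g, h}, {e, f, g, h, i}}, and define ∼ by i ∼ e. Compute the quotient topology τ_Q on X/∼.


X/∼ = {[e=i], [f], [g], [h]}; |τ_Q| = 3.

Equivalence classes: [e=i], [f], [g], [h].
Quotient map π: X → X/∼ sends e ↦ [e=i], f ↦ [f], g ↦ [g], h ↦ [h], i ↦ [e=i].
For each subset V ⊆ X/∼, compute π^{-1}(V) ⊆ X and check whether π^{-1}(V) ∈ τ. V is open in τ_Q iff π^{-1}(V) ∈ τ.
  V = {}: π^{-1}(V) = ∅ ∈ τ ✓.
  V = {[e=i]}: π^{-1}(V) = {e, i} ∉ τ ✗.
  V = {[f]}: π^{-1}(V) = {f} ∉ τ ✗.
  V = {[e=i], [f]}: π^{-1}(V) = {e, f, i} ∉ τ ✗.
  V = {[g]}: π^{-1}(V) = {g} ∉ τ ✗.
  V = {[e=i], [g]}: π^{-1}(V) = {e, g, i} ∉ τ ✗.
  V = {[f], [g]}: π^{-1}(V) = {f, g} ∉ τ ✗.
  V = {[e=i], [f], [g]}: π^{-1}(V) = {e, f, g, i} ∉ τ ✗.
  V = {[h]}: π^{-1}(V) = {h} ∉ τ ✗.
  V = {[e=i], [h]}: π^{-1}(V) = {e, h, i} ∉ τ ✗.
  V = {[f], [h]}: π^{-1}(V) = {f, h} ∉ τ ✗.
  V = {[e=i], [f], [h]}: π^{-1}(V) = {e, f, h, i} ∉ τ ✗.
  V = {[g], [h]}: π^{-1}(V) = {g, h} ∈ τ ✓.
  V = {[e=i], [g], [h]}: π^{-1}(V) = {e, g, h, i} ∉ τ ✗.
  V = {[f], [g], [h]}: π^{-1}(V) = {f, g, h} ∉ τ ✗.
  V = {[e=i], [f], [g], [h]}: π^{-1}(V) = {e, f, g, h, i} ∈ τ ✓.
Open sets in the quotient: τ_Q = {{}, {[g], [h]}, {[e=i], [f], [g], [h]}} (3 elements).


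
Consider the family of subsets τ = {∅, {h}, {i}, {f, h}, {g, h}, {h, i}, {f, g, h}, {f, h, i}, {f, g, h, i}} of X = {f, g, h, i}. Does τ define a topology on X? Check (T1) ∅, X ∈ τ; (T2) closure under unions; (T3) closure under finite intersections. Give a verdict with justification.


τ is NOT a topology on X.

Axiom (T1): ∅ ∈ τ? Yes; X ∈ τ? Yes.
Axiom (T2/T3): check pairwise unions and intersections of members of τ.
Counterexample for (T2): {i} ∪ {g, h} = {g, h, i} ∉ τ. Therefore τ is NOT a topology.
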